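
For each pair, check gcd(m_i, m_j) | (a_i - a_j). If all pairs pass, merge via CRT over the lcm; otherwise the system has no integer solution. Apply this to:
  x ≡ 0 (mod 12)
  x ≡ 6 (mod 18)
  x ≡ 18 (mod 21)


Moduli 12, 18, 21 are not pairwise coprime, so CRT works modulo lcm(m_i) when all pairwise compatibility conditions hold.
Pairwise compatibility: gcd(m_i, m_j) must divide a_i - a_j for every pair.
Merge one congruence at a time:
  Start: x ≡ 0 (mod 12).
  Combine with x ≡ 6 (mod 18): gcd(12, 18) = 6; 6 - 0 = 6, which IS divisible by 6, so compatible.
    Write x = 0 + 12·t and substitute into x ≡ 6 (mod 18): 12·t ≡ 6 − 0 = 6 (mod 18).
    Divide the congruence (and modulus) by g = 6: 2·t ≡ 1 (mod 3).
    The inverse of 2 mod 3 is 2 (since 2·2 = 4 = 1·3 + 1), so t ≡ 2·1 = 2 ≡ 2 (mod 3).
    Then x = 0 + 12·2 = 24, valid modulo lcm(12, 18) = 36: x ≡ 24 (mod 36).
  Combine with x ≡ 18 (mod 21): gcd(36, 21) = 3; 18 - 24 = -6, which IS divisible by 3, so compatible.
    Write x = 24 + 36·t and substitute into x ≡ 18 (mod 21): 36·t ≡ 18 − 24 = -6 (mod 21).
    Divide the congruence (and modulus) by g = 3: 12·t ≡ -2 (mod 7).
    Reduce coefficients mod 7: 5·t ≡ 5 (mod 7).
    The inverse of 5 mod 7 is 3 (since 5·3 = 15 = 2·7 + 1), so t ≡ 3·5 = 15 ≡ 1 (mod 7).
    Then x = 24 + 36·1 = 60, valid modulo lcm(36, 21) = 252: x ≡ 60 (mod 252).
Verify: 60 mod 12 = 0, 60 mod 18 = 6, 60 mod 21 = 18.

x ≡ 60 (mod 252).


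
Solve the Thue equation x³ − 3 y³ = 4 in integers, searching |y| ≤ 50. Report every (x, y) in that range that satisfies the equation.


The equation is x³ - 3y³ = 4. For fixed y, x³ = 3·y³ + 4, so a solution requires the RHS to be a perfect cube.
Strategy: iterate y from -50 to 50, compute RHS = 3·y³ + 4, and check whether it is a (positive or negative) perfect cube.
Check small values of y:
  y = 0: RHS = 4 is not a perfect cube.
  y = 1: RHS = 7 is not a perfect cube.
  y = -1: RHS = 1 = (1)³ ⇒ x = 1 works.
  y = 2: RHS = 28 is not a perfect cube.
  y = -2: RHS = -20 is not a perfect cube.
  y = 3: RHS = 85 is not a perfect cube.
  y = -3: RHS = -77 is not a perfect cube.
Continuing the search up to |y| = 50 finds no further solutions beyond those listed.
Collected solutions: (1, -1).

Solutions (with |y| ≤ 50): (1, -1).


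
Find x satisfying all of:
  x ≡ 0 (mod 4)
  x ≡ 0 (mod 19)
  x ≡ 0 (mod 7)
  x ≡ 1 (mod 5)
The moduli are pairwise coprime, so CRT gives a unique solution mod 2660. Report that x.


Product of moduli M = 4 · 19 · 7 · 5 = 2660.
Merge one congruence at a time:
  Start: x ≡ 0 (mod 4).
  Combine with x ≡ 0 (mod 19); new modulus lcm = 76.
    Write x = 0 + 4·t and substitute into x ≡ 0 (mod 19): 4·t ≡ 0 − 0 = 0 (mod 19).
    The inverse of 4 mod 19 is 5 (since 4·5 = 20 = 1·19 + 1), so t ≡ 5·0 = 0 ≡ 0 (mod 19).
    Then x = 0 + 4·0 = 0, valid modulo lcm(4, 19) = 76: x ≡ 0 (mod 76).
  Combine with x ≡ 0 (mod 7); new modulus lcm = 532.
    Write x = 0 + 76·t and substitute into x ≡ 0 (mod 7): 76·t ≡ 0 − 0 = 0 (mod 7).
    Reduce coefficients mod 7: 6·t ≡ 0 (mod 7).
    The inverse of 6 mod 7 is 6 (since 6·6 = 36 = 5·7 + 1), so t ≡ 6·0 = 0 ≡ 0 (mod 7).
    Then x = 0 + 76·0 = 0, valid modulo lcm(76, 7) = 532: x ≡ 0 (mod 532).
  Combine with x ≡ 1 (mod 5); new modulus lcm = 2660.
    Write x = 0 + 532·t and substitute into x ≡ 1 (mod 5): 532·t ≡ 1 − 0 = 1 (mod 5).
    Reduce coefficients mod 5: 2·t ≡ 1 (mod 5).
    The inverse of 2 mod 5 is 3 (since 2·3 = 6 = 1·5 + 1), so t ≡ 3·1 = 3 ≡ 3 (mod 5).
    Then x = 0 + 532·3 = 1596, valid modulo lcm(532, 5) = 2660: x ≡ 1596 (mod 2660).
Verify against each original: 1596 mod 4 = 0, 1596 mod 19 = 0, 1596 mod 7 = 0, 1596 mod 5 = 1.

x ≡ 1596 (mod 2660).


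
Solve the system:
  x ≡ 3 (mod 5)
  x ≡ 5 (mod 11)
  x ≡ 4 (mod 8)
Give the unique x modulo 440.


Moduli 5, 11, 8 are pairwise coprime; by CRT there is a unique solution modulo M = 5 · 11 · 8 = 440.
Solve pairwise, accumulating the modulus:
  Start with x ≡ 3 (mod 5).
  Combine with x ≡ 5 (mod 11): since gcd(5, 11) = 1, we get a unique residue mod 55.
    Write x = 3 + 5·t and substitute into x ≡ 5 (mod 11): 5·t ≡ 5 − 3 = 2 (mod 11).
    The inverse of 5 mod 11 is 9 (since 5·9 = 45 = 4·11 + 1), so t ≡ 9·2 = 18 ≡ 7 (mod 11).
    Then x = 3 + 5·7 = 38, valid modulo lcm(5, 11) = 55: x ≡ 38 (mod 55).
  Combine with x ≡ 4 (mod 8): since gcd(55, 8) = 1, we get a unique residue mod 440.
    Write x = 38 + 55·t and substitute into x ≡ 4 (mod 8): 55·t ≡ 4 − 38 = -34 (mod 8).
    Reduce coefficients mod 8: 7·t ≡ 6 (mod 8).
    The inverse of 7 mod 8 is 7 (since 7·7 = 49 = 6·8 + 1), so t ≡ 7·6 = 42 ≡ 2 (mod 8).
    Then x = 38 + 55·2 = 148, valid modulo lcm(55, 8) = 440: x ≡ 148 (mod 440).
Verify: 148 mod 5 = 3 ✓, 148 mod 11 = 5 ✓, 148 mod 8 = 4 ✓.

x ≡ 148 (mod 440).


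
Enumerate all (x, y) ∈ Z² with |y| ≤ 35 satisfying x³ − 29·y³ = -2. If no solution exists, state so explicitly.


The equation is x³ - 29y³ = -2. For fixed y, x³ = 29·y³ − 2, so a solution requires the RHS to be a perfect cube.
Strategy: iterate y from -35 to 35, compute RHS = 29·y³ − 2, and check whether it is a (positive or negative) perfect cube.
Check small values of y:
  y = 0: RHS = -2 is not a perfect cube.
  y = 1: RHS = 27 = (3)³ ⇒ x = 3 works.
  y = -1: RHS = -31 is not a perfect cube.
  y = 2: RHS = 230 is not a perfect cube.
  y = -2: RHS = -234 is not a perfect cube.
  y = 3: RHS = 781 is not a perfect cube.
  y = -3: RHS = -785 is not a perfect cube.
Continuing the search up to |y| = 35 finds no further solutions beyond those listed.
Collected solutions: (3, 1).

Solutions (with |y| ≤ 35): (3, 1).


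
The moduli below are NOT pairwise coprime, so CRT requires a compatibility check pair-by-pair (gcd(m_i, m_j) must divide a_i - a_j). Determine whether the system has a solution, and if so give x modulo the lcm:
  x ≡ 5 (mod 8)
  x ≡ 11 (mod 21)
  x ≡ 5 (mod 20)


Moduli 8, 21, 20 are not pairwise coprime, so CRT works modulo lcm(m_i) when all pairwise compatibility conditions hold.
Pairwise compatibility: gcd(m_i, m_j) must divide a_i - a_j for every pair.
Merge one congruence at a time:
  Start: x ≡ 5 (mod 8).
  Combine with x ≡ 11 (mod 21): gcd(8, 21) = 1; 11 - 5 = 6, which IS divisible by 1, so compatible.
    Write x = 5 + 8·t and substitute into x ≡ 11 (mod 21): 8·t ≡ 11 − 5 = 6 (mod 21).
    The inverse of 8 mod 21 is 8 (since 8·8 = 64 = 3·21 + 1), so t ≡ 8·6 = 48 ≡ 6 (mod 21).
    Then x = 5 + 8·6 = 53, valid modulo lcm(8, 21) = 168: x ≡ 53 (mod 168).
  Combine with x ≡ 5 (mod 20): gcd(168, 20) = 4; 5 - 53 = -48, which IS divisible by 4, so compatible.
    Write x = 53 + 168·t and substitute into x ≡ 5 (mod 20): 168·t ≡ 5 − 53 = -48 (mod 20).
    Divide the congruence (and modulus) by g = 4: 42·t ≡ -12 (mod 5).
    Reduce coefficients mod 5: 2·t ≡ 3 (mod 5).
    The inverse of 2 mod 5 is 3 (since 2·3 = 6 = 1·5 + 1), so t ≡ 3·3 = 9 ≡ 4 (mod 5).
    Then x = 53 + 168·4 = 725, valid modulo lcm(168, 20) = 840: x ≡ 725 (mod 840).
Verify: 725 mod 8 = 5, 725 mod 21 = 11, 725 mod 20 = 5.

x ≡ 725 (mod 840).


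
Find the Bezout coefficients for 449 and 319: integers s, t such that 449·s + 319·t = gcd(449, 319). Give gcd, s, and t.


Euclidean algorithm on (449, 319) — divide until remainder is 0:
  449 = 1 · 319 + 130
  319 = 2 · 130 + 59
  130 = 2 · 59 + 12
  59 = 4 · 12 + 11
  12 = 1 · 11 + 1
  11 = 11 · 1 + 0
gcd(449, 319) = 1.
Track Bezout coefficients alongside the remainders: start with r₀ = 449 = a·1 + b·0 (s = 1, t = 0) and r₁ = 319 = a·0 + b·1 (s = 0, t = 1); each new remainder r_{k+1} = r_{k-1} − q_k·r_k inherits s_{k+1} = s_{k-1} − q_k·s_k, t_{k+1} = t_{k-1} − q_k·t_k, so r_k = a·s_k + b·t_k at every step:
  q = 1: r = 130, s = 1 − 1·0 = 1, t = 0 − 1·1 = -1  (check: 449·1 + 319·(-1) = 130)
  q = 2: r = 59, s = 0 − 2·1 = -2, t = 1 − 2·(-1) = 3  (check: 449·(-2) + 319·3 = 59)
  q = 2: r = 12, s = 1 − 2·(-2) = 5, t = -1 − 2·3 = -7  (check: 449·5 + 319·(-7) = 12)
  q = 4: r = 11, s = -2 − 4·5 = -22, t = 3 − 4·(-7) = 31  (check: 449·(-22) + 319·31 = 11)
  q = 1: r = 1, s = 5 − 1·(-22) = 27, t = -7 − 1·31 = -38  (check: 449·27 + 319·(-38) = 1)
The row with r = 1 (the gcd) gives the Bezout coefficients s = 27, t = -38.
Result: 449 · (27) + 319 · (-38) = 1.

gcd(449, 319) = 1; s = 27, t = -38 (check: 449·27 + 319·(-38) = 1).


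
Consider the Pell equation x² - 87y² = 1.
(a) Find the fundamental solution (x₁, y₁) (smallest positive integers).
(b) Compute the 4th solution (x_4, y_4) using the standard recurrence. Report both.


Step 1: Find the fundamental solution (x₁, y₁) of x² - 87y² = 1.
  Expand √87 as a continued fraction. a₀ = ⌊√87⌋ = 9; iterate m_{k+1} = d_k·a_k − m_k, d_{k+1} = (87 − m_{k+1}²)/d_k, a_{k+1} = ⌊(a₀ + m_{k+1})/d_{k+1}⌋ (starting m₀ = 0, d₀ = 1), with convergents p_k = a_k·p_{k-1} + p_{k-2}, q_k = a_k·q_{k-1} + q_{k-2} (p₋₁ = 1, q₋₁ = 0):
  k = 0: a₀ = 9; p₀/q₀ = 9/1; p₀² − 87·q₀² = 81 − 87 = -6.
  k = 1: m = 9, d = 6, a = ⌊(9 + 9)/6⌋ = 3; p/q = (3·9 + 1)/(3·1 + 0) = 28/3; p² − 87·q² = 784 − 783 = 1.
  The first convergent with p² − 87·q² = 1 gives the fundamental solution (x₁, y₁) = (28, 3).
Step 2: Apply the recurrence (x_{n+1}, y_{n+1}) = (x₁x_n + 87y₁y_n, x₁y_n + y₁x_n) repeatedly.
  From (x_1, y_1) = (28, 3): x_2 = 28·28 + 87·3·3 = 1567; y_2 = 28·3 + 3·28 = 168.
  From (x_2, y_2) = (1567, 168): x_3 = 28·1567 + 87·3·168 = 87724; y_3 = 28·168 + 3·1567 = 9405.
  From (x_3, y_3) = (87724, 9405): x_4 = 28·87724 + 87·3·9405 = 4910977; y_4 = 28·9405 + 3·87724 = 526512.
Step 3: Verify x_4² - 87·y_4² = 24117695094529 - 24117695094528 = 1 (should be 1). ✓

(x_1, y_1) = (28, 3); (x_4, y_4) = (4910977, 526512).


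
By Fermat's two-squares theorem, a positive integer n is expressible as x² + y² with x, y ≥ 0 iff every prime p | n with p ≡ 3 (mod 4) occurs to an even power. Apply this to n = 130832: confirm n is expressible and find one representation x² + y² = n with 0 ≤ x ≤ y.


Step 1: Factor n = 130832 = 2^4 · 13 · 17 · 37.
Step 2: Check the mod-4 condition on each prime factor: 2 = 2 (special); 13 ≡ 1 (mod 4), exponent 1; 17 ≡ 1 (mod 4), exponent 1; 37 ≡ 1 (mod 4), exponent 1.
All primes ≡ 3 (mod 4) appear to even exponent (or don't appear), so by the two-squares theorem n IS expressible as a sum of two squares.
Step 3: Build a representation. Group n = k² · m with k = 4 and m = 13 · 17 · 37 = 8177 (a product of primes ≡ 1 (mod 4)); a representation of m scales to one of n via (k·x)² + (k·y)² = k²(x² + y²). Each prime p ≡ 1 (mod 4) is itself a sum of two squares; find a² by testing p − a² for a perfect square:
  13: 13 − 1² = 12, 13 − 2² = 9 = 3² ⇒ 13 = 2² + 3².
  17: 17 − 1² = 16 = 4² ⇒ 17 = 1² + 4².
  37: 37 − 1² = 36 = 6² ⇒ 37 = 1² + 6².
  Combine using the Brahmagupta–Fibonacci identity (a² + b²)(c² + d²) = (ac − bd)² + (ad + bc)² = (ac + bd)² + (ad − bc)²:
  13 · 17 = 221: from (2² + 3²)(1² + 4²), take (2·1 − 3·4, 2·4 + 3·1) = (2 − 12, 8 + 3) = (-10, 11); dropping signs (only squares matter) gives (10, 11); check 10² + 11² = 100 + 121 = 221 ✓.
  221 · 37 = 8177: from (10² + 11²)(1² + 6²), take (10·1 − 11·6, 10·6 + 11·1) = (10 − 66, 60 + 11) = (-56, 71); dropping signs (only squares matter) gives (56, 71); check 56² + 71² = 3136 + 5041 = 8177 ✓.
  Scale by k = 4: (4·56, 4·71) = (224, 284).
Step 4: Order so x ≤ y and verify: 224² + 284² = 50176 + 80656 = 130832 = n. ✓

n = 130832 = 224² + 284² (one valid representation with x ≤ y).


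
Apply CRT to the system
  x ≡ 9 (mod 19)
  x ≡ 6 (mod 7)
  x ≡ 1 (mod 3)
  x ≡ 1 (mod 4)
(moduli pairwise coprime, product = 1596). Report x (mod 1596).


Product of moduli M = 19 · 7 · 3 · 4 = 1596.
Merge one congruence at a time:
  Start: x ≡ 9 (mod 19).
  Combine with x ≡ 6 (mod 7); new modulus lcm = 133.
    Write x = 9 + 19·t and substitute into x ≡ 6 (mod 7): 19·t ≡ 6 − 9 = -3 (mod 7).
    Reduce coefficients mod 7: 5·t ≡ 4 (mod 7).
    The inverse of 5 mod 7 is 3 (since 5·3 = 15 = 2·7 + 1), so t ≡ 3·4 = 12 ≡ 5 (mod 7).
    Then x = 9 + 19·5 = 104, valid modulo lcm(19, 7) = 133: x ≡ 104 (mod 133).
  Combine with x ≡ 1 (mod 3); new modulus lcm = 399.
    Write x = 104 + 133·t and substitute into x ≡ 1 (mod 3): 133·t ≡ 1 − 104 = -103 (mod 3).
    Reduce coefficients mod 3: 1·t ≡ 2 (mod 3).
    So t ≡ 2 (mod 3).
    Then x = 104 + 133·2 = 370, valid modulo lcm(133, 3) = 399: x ≡ 370 (mod 399).
  Combine with x ≡ 1 (mod 4); new modulus lcm = 1596.
    Write x = 370 + 399·t and substitute into x ≡ 1 (mod 4): 399·t ≡ 1 − 370 = -369 (mod 4).
    Reduce coefficients mod 4: 3·t ≡ 3 (mod 4).
    The inverse of 3 mod 4 is 3 (since 3·3 = 9 = 2·4 + 1), so t ≡ 3·3 = 9 ≡ 1 (mod 4).
    Then x = 370 + 399·1 = 769, valid modulo lcm(399, 4) = 1596: x ≡ 769 (mod 1596).
Verify against each original: 769 mod 19 = 9, 769 mod 7 = 6, 769 mod 3 = 1, 769 mod 4 = 1.

x ≡ 769 (mod 1596).


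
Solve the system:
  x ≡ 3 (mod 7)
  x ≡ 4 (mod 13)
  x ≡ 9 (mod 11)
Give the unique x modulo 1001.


Moduli 7, 13, 11 are pairwise coprime; by CRT there is a unique solution modulo M = 7 · 13 · 11 = 1001.
Solve pairwise, accumulating the modulus:
  Start with x ≡ 3 (mod 7).
  Combine with x ≡ 4 (mod 13): since gcd(7, 13) = 1, we get a unique residue mod 91.
    Write x = 3 + 7·t and substitute into x ≡ 4 (mod 13): 7·t ≡ 4 − 3 = 1 (mod 13).
    The inverse of 7 mod 13 is 2 (since 7·2 = 14 = 1·13 + 1), so t ≡ 2·1 = 2 ≡ 2 (mod 13).
    Then x = 3 + 7·2 = 17, valid modulo lcm(7, 13) = 91: x ≡ 17 (mod 91).
  Combine with x ≡ 9 (mod 11): since gcd(91, 11) = 1, we get a unique residue mod 1001.
    Write x = 17 + 91·t and substitute into x ≡ 9 (mod 11): 91·t ≡ 9 − 17 = -8 (mod 11).
    Reduce coefficients mod 11: 3·t ≡ 3 (mod 11).
    The inverse of 3 mod 11 is 4 (since 3·4 = 12 = 1·11 + 1), so t ≡ 4·3 = 12 ≡ 1 (mod 11).
    Then x = 17 + 91·1 = 108, valid modulo lcm(91, 11) = 1001: x ≡ 108 (mod 1001).
Verify: 108 mod 7 = 3 ✓, 108 mod 13 = 4 ✓, 108 mod 11 = 9 ✓.

x ≡ 108 (mod 1001).


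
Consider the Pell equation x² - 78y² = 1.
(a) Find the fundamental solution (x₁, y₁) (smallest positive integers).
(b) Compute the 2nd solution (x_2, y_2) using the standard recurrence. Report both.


Step 1: Find the fundamental solution (x₁, y₁) of x² - 78y² = 1.
  Expand √78 as a continued fraction. a₀ = ⌊√78⌋ = 8; iterate m_{k+1} = d_k·a_k − m_k, d_{k+1} = (78 − m_{k+1}²)/d_k, a_{k+1} = ⌊(a₀ + m_{k+1})/d_{k+1}⌋ (starting m₀ = 0, d₀ = 1), with convergents p_k = a_k·p_{k-1} + p_{k-2}, q_k = a_k·q_{k-1} + q_{k-2} (p₋₁ = 1, q₋₁ = 0):
  k = 0: a₀ = 8; p₀/q₀ = 8/1; p₀² − 78·q₀² = 64 − 78 = -14.
  k = 1: m = 8, d = 14, a = ⌊(8 + 8)/14⌋ = 1; p/q = (1·8 + 1)/(1·1 + 0) = 9/1; p² − 78·q² = 81 − 78 = 3.
  k = 2: m = 6, d = 3, a = ⌊(8 + 6)/3⌋ = 4; p/q = (4·9 + 8)/(4·1 + 1) = 44/5; p² − 78·q² = 1936 − 1950 = -14.
  k = 3: m = 6, d = 14, a = ⌊(8 + 6)/14⌋ = 1; p/q = (1·44 + 9)/(1·5 + 1) = 53/6; p² − 78·q² = 2809 − 2808 = 1.
  The first convergent with p² − 78·q² = 1 gives the fundamental solution (x₁, y₁) = (53, 6).
Step 2: Apply the recurrence (x_{n+1}, y_{n+1}) = (x₁x_n + 78y₁y_n, x₁y_n + y₁x_n) repeatedly.
  From (x_1, y_1) = (53, 6): x_2 = 53·53 + 78·6·6 = 5617; y_2 = 53·6 + 6·53 = 636.
Step 3: Verify x_2² - 78·y_2² = 31550689 - 31550688 = 1 (should be 1). ✓

(x_1, y_1) = (53, 6); (x_2, y_2) = (5617, 636).


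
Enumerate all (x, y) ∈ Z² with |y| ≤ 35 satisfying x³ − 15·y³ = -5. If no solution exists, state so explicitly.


The equation is x³ - 15y³ = -5. For fixed y, x³ = 15·y³ − 5, so a solution requires the RHS to be a perfect cube.
Strategy: iterate y from -35 to 35, compute RHS = 15·y³ − 5, and check whether it is a (positive or negative) perfect cube.
Check small values of y:
  y = 0: RHS = -5 is not a perfect cube.
  y = 1: RHS = 10 is not a perfect cube.
  y = -1: RHS = -20 is not a perfect cube.
  y = 2: RHS = 115 is not a perfect cube.
  y = -2: RHS = -125 = (-5)³ ⇒ x = -5 works.
  y = 3: RHS = 400 is not a perfect cube.
  y = -3: RHS = -410 is not a perfect cube.
Continuing the search up to |y| = 35 finds no further solutions beyond those listed.
Collected solutions: (-5, -2).

Solutions (with |y| ≤ 35): (-5, -2).


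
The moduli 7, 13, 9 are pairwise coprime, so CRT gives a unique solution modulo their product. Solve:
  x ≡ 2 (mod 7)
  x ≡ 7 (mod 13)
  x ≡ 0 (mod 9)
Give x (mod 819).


Moduli 7, 13, 9 are pairwise coprime; by CRT there is a unique solution modulo M = 7 · 13 · 9 = 819.
Solve pairwise, accumulating the modulus:
  Start with x ≡ 2 (mod 7).
  Combine with x ≡ 7 (mod 13): since gcd(7, 13) = 1, we get a unique residue mod 91.
    Write x = 2 + 7·t and substitute into x ≡ 7 (mod 13): 7·t ≡ 7 − 2 = 5 (mod 13).
    The inverse of 7 mod 13 is 2 (since 7·2 = 14 = 1·13 + 1), so t ≡ 2·5 = 10 ≡ 10 (mod 13).
    Then x = 2 + 7·10 = 72, valid modulo lcm(7, 13) = 91: x ≡ 72 (mod 91).
  Combine with x ≡ 0 (mod 9): since gcd(91, 9) = 1, we get a unique residue mod 819.
    Write x = 72 + 91·t and substitute into x ≡ 0 (mod 9): 91·t ≡ 0 − 72 = -72 (mod 9).
    Reduce coefficients mod 9: 1·t ≡ 0 (mod 9).
    So t ≡ 0 (mod 9).
    Then x = 72 + 91·0 = 72, valid modulo lcm(91, 9) = 819: x ≡ 72 (mod 819).
Verify: 72 mod 7 = 2 ✓, 72 mod 13 = 7 ✓, 72 mod 9 = 0 ✓.

x ≡ 72 (mod 819).


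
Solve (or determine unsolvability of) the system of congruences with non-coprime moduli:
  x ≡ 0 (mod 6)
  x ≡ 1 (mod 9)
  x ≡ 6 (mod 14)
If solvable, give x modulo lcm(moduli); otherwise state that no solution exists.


Moduli 6, 9, 14 are not pairwise coprime, so CRT works modulo lcm(m_i) when all pairwise compatibility conditions hold.
Pairwise compatibility: gcd(m_i, m_j) must divide a_i - a_j for every pair.
Merge one congruence at a time:
  Start: x ≡ 0 (mod 6).
  Combine with x ≡ 1 (mod 9): gcd(6, 9) = 3, and 1 - 0 = 1 is NOT divisible by 3.
    ⇒ system is inconsistent (no integer solution).

No solution (the system is inconsistent).


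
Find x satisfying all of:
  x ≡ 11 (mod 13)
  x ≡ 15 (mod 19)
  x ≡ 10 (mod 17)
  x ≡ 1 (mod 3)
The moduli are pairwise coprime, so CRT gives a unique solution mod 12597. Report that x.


Product of moduli M = 13 · 19 · 17 · 3 = 12597.
Merge one congruence at a time:
  Start: x ≡ 11 (mod 13).
  Combine with x ≡ 15 (mod 19); new modulus lcm = 247.
    Write x = 11 + 13·t and substitute into x ≡ 15 (mod 19): 13·t ≡ 15 − 11 = 4 (mod 19).
    The inverse of 13 mod 19 is 3 (since 13·3 = 39 = 2·19 + 1), so t ≡ 3·4 = 12 ≡ 12 (mod 19).
    Then x = 11 + 13·12 = 167, valid modulo lcm(13, 19) = 247: x ≡ 167 (mod 247).
  Combine with x ≡ 10 (mod 17); new modulus lcm = 4199.
    Write x = 167 + 247·t and substitute into x ≡ 10 (mod 17): 247·t ≡ 10 − 167 = -157 (mod 17).
    Reduce coefficients mod 17: 9·t ≡ 13 (mod 17).
    The inverse of 9 mod 17 is 2 (since 9·2 = 18 = 1·17 + 1), so t ≡ 2·13 = 26 ≡ 9 (mod 17).
    Then x = 167 + 247·9 = 2390, valid modulo lcm(247, 17) = 4199: x ≡ 2390 (mod 4199).
  Combine with x ≡ 1 (mod 3); new modulus lcm = 12597.
    Write x = 2390 + 4199·t and substitute into x ≡ 1 (mod 3): 4199·t ≡ 1 − 2390 = -2389 (mod 3).
    Reduce coefficients mod 3: 2·t ≡ 2 (mod 3).
    The inverse of 2 mod 3 is 2 (since 2·2 = 4 = 1·3 + 1), so t ≡ 2·2 = 4 ≡ 1 (mod 3).
    Then x = 2390 + 4199·1 = 6589, valid modulo lcm(4199, 3) = 12597: x ≡ 6589 (mod 12597).
Verify against each original: 6589 mod 13 = 11, 6589 mod 19 = 15, 6589 mod 17 = 10, 6589 mod 3 = 1.

x ≡ 6589 (mod 12597).


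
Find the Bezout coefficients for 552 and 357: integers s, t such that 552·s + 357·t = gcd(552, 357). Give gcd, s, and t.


Euclidean algorithm on (552, 357) — divide until remainder is 0:
  552 = 1 · 357 + 195
  357 = 1 · 195 + 162
  195 = 1 · 162 + 33
  162 = 4 · 33 + 30
  33 = 1 · 30 + 3
  30 = 10 · 3 + 0
gcd(552, 357) = 3.
Track Bezout coefficients alongside the remainders: start with r₀ = 552 = a·1 + b·0 (s = 1, t = 0) and r₁ = 357 = a·0 + b·1 (s = 0, t = 1); each new remainder r_{k+1} = r_{k-1} − q_k·r_k inherits s_{k+1} = s_{k-1} − q_k·s_k, t_{k+1} = t_{k-1} − q_k·t_k, so r_k = a·s_k + b·t_k at every step:
  q = 1: r = 195, s = 1 − 1·0 = 1, t = 0 − 1·1 = -1  (check: 552·1 + 357·(-1) = 195)
  q = 1: r = 162, s = 0 − 1·1 = -1, t = 1 − 1·(-1) = 2  (check: 552·(-1) + 357·2 = 162)
  q = 1: r = 33, s = 1 − 1·(-1) = 2, t = -1 − 1·2 = -3  (check: 552·2 + 357·(-3) = 33)
  q = 4: r = 30, s = -1 − 4·2 = -9, t = 2 − 4·(-3) = 14  (check: 552·(-9) + 357·14 = 30)
  q = 1: r = 3, s = 2 − 1·(-9) = 11, t = -3 − 1·14 = -17  (check: 552·11 + 357·(-17) = 3)
The row with r = 3 (the gcd) gives the Bezout coefficients s = 11, t = -17.
Result: 552 · (11) + 357 · (-17) = 3.

gcd(552, 357) = 3; s = 11, t = -17 (check: 552·11 + 357·(-17) = 3).


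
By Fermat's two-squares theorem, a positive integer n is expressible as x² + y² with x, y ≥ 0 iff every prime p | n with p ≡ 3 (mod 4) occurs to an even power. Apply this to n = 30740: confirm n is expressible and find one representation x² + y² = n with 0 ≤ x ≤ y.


Step 1: Factor n = 30740 = 2^2 · 5 · 29 · 53.
Step 2: Check the mod-4 condition on each prime factor: 2 = 2 (special); 5 ≡ 1 (mod 4), exponent 1; 29 ≡ 1 (mod 4), exponent 1; 53 ≡ 1 (mod 4), exponent 1.
All primes ≡ 3 (mod 4) appear to even exponent (or don't appear), so by the two-squares theorem n IS expressible as a sum of two squares.
Step 3: Build a representation. Group n = k² · m with k = 2 and m = 5 · 29 · 53 = 7685 (a product of primes ≡ 1 (mod 4)); a representation of m scales to one of n via (k·x)² + (k·y)² = k²(x² + y²). Each prime p ≡ 1 (mod 4) is itself a sum of two squares; find a² by testing p − a² for a perfect square:
  5: 5 − 1² = 4 = 2² ⇒ 5 = 1² + 2².
  29: 29 − 1² = 28, 29 − 2² = 25 = 5² ⇒ 29 = 2² + 5².
  53: 53 − 1² = 52, 53 − 2² = 49 = 7² ⇒ 53 = 2² + 7².
  Combine using the Brahmagupta–Fibonacci identity (a² + b²)(c² + d²) = (ac − bd)² + (ad + bc)² = (ac + bd)² + (ad − bc)²:
  5 · 29 = 145: from (1² + 2²)(2² + 5²), take (1·2 − 2·5, 1·5 + 2·2) = (2 − 10, 5 + 4) = (-8, 9); dropping signs (only squares matter) gives (8, 9); check 8² + 9² = 64 + 81 = 145 ✓.
  145 · 53 = 7685: from (8² + 9²)(2² + 7²), take (8·2 − 9·7, 8·7 + 9·2) = (16 − 63, 56 + 18) = (-47, 74); dropping signs (only squares matter) gives (47, 74); check 47² + 74² = 2209 + 5476 = 7685 ✓.
  Scale by k = 2: (2·47, 2·74) = (94, 148).
Step 4: Order so x ≤ y and verify: 94² + 148² = 8836 + 21904 = 30740 = n. ✓

n = 30740 = 94² + 148² (one valid representation with x ≤ y).


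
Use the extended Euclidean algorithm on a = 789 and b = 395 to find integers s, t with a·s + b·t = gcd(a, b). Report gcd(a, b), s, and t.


Euclidean algorithm on (789, 395) — divide until remainder is 0:
  789 = 1 · 395 + 394
  395 = 1 · 394 + 1
  394 = 394 · 1 + 0
gcd(789, 395) = 1.
Track Bezout coefficients alongside the remainders: start with r₀ = 789 = a·1 + b·0 (s = 1, t = 0) and r₁ = 395 = a·0 + b·1 (s = 0, t = 1); each new remainder r_{k+1} = r_{k-1} − q_k·r_k inherits s_{k+1} = s_{k-1} − q_k·s_k, t_{k+1} = t_{k-1} − q_k·t_k, so r_k = a·s_k + b·t_k at every step:
  q = 1: r = 394, s = 1 − 1·0 = 1, t = 0 − 1·1 = -1  (check: 789·1 + 395·(-1) = 394)
  q = 1: r = 1, s = 0 − 1·1 = -1, t = 1 − 1·(-1) = 2  (check: 789·(-1) + 395·2 = 1)
The row with r = 1 (the gcd) gives the Bezout coefficients s = -1, t = 2.
Result: 789 · (-1) + 395 · (2) = 1.

gcd(789, 395) = 1; s = -1, t = 2 (check: 789·(-1) + 395·2 = 1).


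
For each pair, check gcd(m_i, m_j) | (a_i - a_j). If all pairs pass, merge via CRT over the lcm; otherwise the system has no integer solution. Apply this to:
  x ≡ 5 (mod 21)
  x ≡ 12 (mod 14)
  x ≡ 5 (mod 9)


Moduli 21, 14, 9 are not pairwise coprime, so CRT works modulo lcm(m_i) when all pairwise compatibility conditions hold.
Pairwise compatibility: gcd(m_i, m_j) must divide a_i - a_j for every pair.
Merge one congruence at a time:
  Start: x ≡ 5 (mod 21).
  Combine with x ≡ 12 (mod 14): gcd(21, 14) = 7; 12 - 5 = 7, which IS divisible by 7, so compatible.
    Write x = 5 + 21·t and substitute into x ≡ 12 (mod 14): 21·t ≡ 12 − 5 = 7 (mod 14).
    Divide the congruence (and modulus) by g = 7: 3·t ≡ 1 (mod 2).
    Reduce coefficients mod 2: 1·t ≡ 1 (mod 2).
    So t ≡ 1 (mod 2).
    Then x = 5 + 21·1 = 26, valid modulo lcm(21, 14) = 42: x ≡ 26 (mod 42).
  Combine with x ≡ 5 (mod 9): gcd(42, 9) = 3; 5 - 26 = -21, which IS divisible by 3, so compatible.
    Write x = 26 + 42·t and substitute into x ≡ 5 (mod 9): 42·t ≡ 5 − 26 = -21 (mod 9).
    Divide the congruence (and modulus) by g = 3: 14·t ≡ -7 (mod 3).
    Reduce coefficients mod 3: 2·t ≡ 2 (mod 3).
    The inverse of 2 mod 3 is 2 (since 2·2 = 4 = 1·3 + 1), so t ≡ 2·2 = 4 ≡ 1 (mod 3).
    Then x = 26 + 42·1 = 68, valid modulo lcm(42, 9) = 126: x ≡ 68 (mod 126).
Verify: 68 mod 21 = 5, 68 mod 14 = 12, 68 mod 9 = 5.

x ≡ 68 (mod 126).


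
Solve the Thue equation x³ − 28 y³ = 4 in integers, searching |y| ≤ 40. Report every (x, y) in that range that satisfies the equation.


The equation is x³ - 28y³ = 4. For fixed y, x³ = 28·y³ + 4, so a solution requires the RHS to be a perfect cube.
Strategy: iterate y from -40 to 40, compute RHS = 28·y³ + 4, and check whether it is a (positive or negative) perfect cube.
Check small values of y:
  y = 0: RHS = 4 is not a perfect cube.
  y = 1: RHS = 32 is not a perfect cube.
  y = -1: RHS = -24 is not a perfect cube.
  y = 2: RHS = 228 is not a perfect cube.
  y = -2: RHS = -220 is not a perfect cube.
  y = 3: RHS = 760 is not a perfect cube.
  y = -3: RHS = -752 is not a perfect cube.
Continuing the search up to |y| = 40 finds no solutions either.
No (x, y) in the scanned range satisfies the equation.

No integer solutions with |y| ≤ 40.


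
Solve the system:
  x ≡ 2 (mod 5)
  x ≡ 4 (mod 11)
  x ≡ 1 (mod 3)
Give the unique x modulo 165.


Moduli 5, 11, 3 are pairwise coprime; by CRT there is a unique solution modulo M = 5 · 11 · 3 = 165.
Solve pairwise, accumulating the modulus:
  Start with x ≡ 2 (mod 5).
  Combine with x ≡ 4 (mod 11): since gcd(5, 11) = 1, we get a unique residue mod 55.
    Write x = 2 + 5·t and substitute into x ≡ 4 (mod 11): 5·t ≡ 4 − 2 = 2 (mod 11).
    The inverse of 5 mod 11 is 9 (since 5·9 = 45 = 4·11 + 1), so t ≡ 9·2 = 18 ≡ 7 (mod 11).
    Then x = 2 + 5·7 = 37, valid modulo lcm(5, 11) = 55: x ≡ 37 (mod 55).
  Combine with x ≡ 1 (mod 3): since gcd(55, 3) = 1, we get a unique residue mod 165.
    Write x = 37 + 55·t and substitute into x ≡ 1 (mod 3): 55·t ≡ 1 − 37 = -36 (mod 3).
    Reduce coefficients mod 3: 1·t ≡ 0 (mod 3).
    So t ≡ 0 (mod 3).
    Then x = 37 + 55·0 = 37, valid modulo lcm(55, 3) = 165: x ≡ 37 (mod 165).
Verify: 37 mod 5 = 2 ✓, 37 mod 11 = 4 ✓, 37 mod 3 = 1 ✓.

x ≡ 37 (mod 165).


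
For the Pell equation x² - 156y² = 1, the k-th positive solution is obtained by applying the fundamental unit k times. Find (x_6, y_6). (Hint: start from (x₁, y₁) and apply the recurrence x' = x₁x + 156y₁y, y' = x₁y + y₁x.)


Step 1: Find the fundamental solution (x₁, y₁) of x² - 156y² = 1.
  Expand √156 as a continued fraction. a₀ = ⌊√156⌋ = 12; iterate m_{k+1} = d_k·a_k − m_k, d_{k+1} = (156 − m_{k+1}²)/d_k, a_{k+1} = ⌊(a₀ + m_{k+1})/d_{k+1}⌋ (starting m₀ = 0, d₀ = 1), with convergents p_k = a_k·p_{k-1} + p_{k-2}, q_k = a_k·q_{k-1} + q_{k-2} (p₋₁ = 1, q₋₁ = 0):
  k = 0: a₀ = 12; p₀/q₀ = 12/1; p₀² − 156·q₀² = 144 − 156 = -12.
  k = 1: m = 12, d = 12, a = ⌊(12 + 12)/12⌋ = 2; p/q = (2·12 + 1)/(2·1 + 0) = 25/2; p² − 156·q² = 625 − 624 = 1.
  The first convergent with p² − 156·q² = 1 gives the fundamental solution (x₁, y₁) = (25, 2).
Step 2: Apply the recurrence (x_{n+1}, y_{n+1}) = (x₁x_n + 156y₁y_n, x₁y_n + y₁x_n) repeatedly.
  From (x_1, y_1) = (25, 2): x_2 = 25·25 + 156·2·2 = 1249; y_2 = 25·2 + 2·25 = 100.
  From (x_2, y_2) = (1249, 100): x_3 = 25·1249 + 156·2·100 = 62425; y_3 = 25·100 + 2·1249 = 4998.
  From (x_3, y_3) = (62425, 4998): x_4 = 25·62425 + 156·2·4998 = 3120001; y_4 = 25·4998 + 2·62425 = 249800.
  From (x_4, y_4) = (3120001, 249800): x_5 = 25·3120001 + 156·2·249800 = 155937625; y_5 = 25·249800 + 2·3120001 = 12485002.
  From (x_5, y_5) = (155937625, 12485002): x_6 = 25·155937625 + 156·2·12485002 = 7793761249; y_6 = 25·12485002 + 2·155937625 = 624000300.
Step 3: Verify x_6² - 156·y_6² = 60742714406414040001 - 60742714406414040000 = 1 (should be 1). ✓

(x_1, y_1) = (25, 2); (x_6, y_6) = (7793761249, 624000300).


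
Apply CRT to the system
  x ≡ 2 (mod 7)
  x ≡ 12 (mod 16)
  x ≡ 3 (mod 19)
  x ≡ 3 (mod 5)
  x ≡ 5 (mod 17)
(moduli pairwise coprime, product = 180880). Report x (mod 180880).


Product of moduli M = 7 · 16 · 19 · 5 · 17 = 180880.
Merge one congruence at a time:
  Start: x ≡ 2 (mod 7).
  Combine with x ≡ 12 (mod 16); new modulus lcm = 112.
    Write x = 2 + 7·t and substitute into x ≡ 12 (mod 16): 7·t ≡ 12 − 2 = 10 (mod 16).
    The inverse of 7 mod 16 is 7 (since 7·7 = 49 = 3·16 + 1), so t ≡ 7·10 = 70 ≡ 6 (mod 16).
    Then x = 2 + 7·6 = 44, valid modulo lcm(7, 16) = 112: x ≡ 44 (mod 112).
  Combine with x ≡ 3 (mod 19); new modulus lcm = 2128.
    Write x = 44 + 112·t and substitute into x ≡ 3 (mod 19): 112·t ≡ 3 − 44 = -41 (mod 19).
    Reduce coefficients mod 19: 17·t ≡ 16 (mod 19).
    The inverse of 17 mod 19 is 9 (since 17·9 = 153 = 8·19 + 1), so t ≡ 9·16 = 144 ≡ 11 (mod 19).
    Then x = 44 + 112·11 = 1276, valid modulo lcm(112, 19) = 2128: x ≡ 1276 (mod 2128).
  Combine with x ≡ 3 (mod 5); new modulus lcm = 10640.
    Write x = 1276 + 2128·t and substitute into x ≡ 3 (mod 5): 2128·t ≡ 3 − 1276 = -1273 (mod 5).
    Reduce coefficients mod 5: 3·t ≡ 2 (mod 5).
    The inverse of 3 mod 5 is 2 (since 3·2 = 6 = 1·5 + 1), so t ≡ 2·2 = 4 ≡ 4 (mod 5).
    Then x = 1276 + 2128·4 = 9788, valid modulo lcm(2128, 5) = 10640: x ≡ 9788 (mod 10640).
  Combine with x ≡ 5 (mod 17); new modulus lcm = 180880.
    Write x = 9788 + 10640·t and substitute into x ≡ 5 (mod 17): 10640·t ≡ 5 − 9788 = -9783 (mod 17).
    Reduce coefficients mod 17: 15·t ≡ 9 (mod 17).
    The inverse of 15 mod 17 is 8 (since 15·8 = 120 = 7·17 + 1), so t ≡ 8·9 = 72 ≡ 4 (mod 17).
    Then x = 9788 + 10640·4 = 52348, valid modulo lcm(10640, 17) = 180880: x ≡ 52348 (mod 180880).
Verify against each original: 52348 mod 7 = 2, 52348 mod 16 = 12, 52348 mod 19 = 3, 52348 mod 5 = 3, 52348 mod 17 = 5.

x ≡ 52348 (mod 180880).


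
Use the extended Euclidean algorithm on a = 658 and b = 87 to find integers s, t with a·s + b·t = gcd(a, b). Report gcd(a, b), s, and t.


Euclidean algorithm on (658, 87) — divide until remainder is 0:
  658 = 7 · 87 + 49
  87 = 1 · 49 + 38
  49 = 1 · 38 + 11
  38 = 3 · 11 + 5
  11 = 2 · 5 + 1
  5 = 5 · 1 + 0
gcd(658, 87) = 1.
Track Bezout coefficients alongside the remainders: start with r₀ = 658 = a·1 + b·0 (s = 1, t = 0) and r₁ = 87 = a·0 + b·1 (s = 0, t = 1); each new remainder r_{k+1} = r_{k-1} − q_k·r_k inherits s_{k+1} = s_{k-1} − q_k·s_k, t_{k+1} = t_{k-1} − q_k·t_k, so r_k = a·s_k + b·t_k at every step:
  q = 7: r = 49, s = 1 − 7·0 = 1, t = 0 − 7·1 = -7  (check: 658·1 + 87·(-7) = 49)
  q = 1: r = 38, s = 0 − 1·1 = -1, t = 1 − 1·(-7) = 8  (check: 658·(-1) + 87·8 = 38)
  q = 1: r = 11, s = 1 − 1·(-1) = 2, t = -7 − 1·8 = -15  (check: 658·2 + 87·(-15) = 11)
  q = 3: r = 5, s = -1 − 3·2 = -7, t = 8 − 3·(-15) = 53  (check: 658·(-7) + 87·53 = 5)
  q = 2: r = 1, s = 2 − 2·(-7) = 16, t = -15 − 2·53 = -121  (check: 658·16 + 87·(-121) = 1)
The row with r = 1 (the gcd) gives the Bezout coefficients s = 16, t = -121.
Result: 658 · (16) + 87 · (-121) = 1.

gcd(658, 87) = 1; s = 16, t = -121 (check: 658·16 + 87·(-121) = 1).


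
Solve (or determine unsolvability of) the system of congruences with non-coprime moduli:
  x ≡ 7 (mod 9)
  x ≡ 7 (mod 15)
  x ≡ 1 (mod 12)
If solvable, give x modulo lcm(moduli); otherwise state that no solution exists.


Moduli 9, 15, 12 are not pairwise coprime, so CRT works modulo lcm(m_i) when all pairwise compatibility conditions hold.
Pairwise compatibility: gcd(m_i, m_j) must divide a_i - a_j for every pair.
Merge one congruence at a time:
  Start: x ≡ 7 (mod 9).
  Combine with x ≡ 7 (mod 15): gcd(9, 15) = 3; 7 - 7 = 0, which IS divisible by 3, so compatible.
    Write x = 7 + 9·t and substitute into x ≡ 7 (mod 15): 9·t ≡ 7 − 7 = 0 (mod 15).
    Divide the congruence (and modulus) by g = 3: 3·t ≡ 0 (mod 5).
    The inverse of 3 mod 5 is 2 (since 3·2 = 6 = 1·5 + 1), so t ≡ 2·0 = 0 ≡ 0 (mod 5).
    Then x = 7 + 9·0 = 7, valid modulo lcm(9, 15) = 45: x ≡ 7 (mod 45).
  Combine with x ≡ 1 (mod 12): gcd(45, 12) = 3; 1 - 7 = -6, which IS divisible by 3, so compatible.
    Write x = 7 + 45·t and substitute into x ≡ 1 (mod 12): 45·t ≡ 1 − 7 = -6 (mod 12).
    Divide the congruence (and modulus) by g = 3: 15·t ≡ -2 (mod 4).
    Reduce coefficients mod 4: 3·t ≡ 2 (mod 4).
    The inverse of 3 mod 4 is 3 (since 3·3 = 9 = 2·4 + 1), so t ≡ 3·2 = 6 ≡ 2 (mod 4).
    Then x = 7 + 45·2 = 97, valid modulo lcm(45, 12) = 180: x ≡ 97 (mod 180).
Verify: 97 mod 9 = 7, 97 mod 15 = 7, 97 mod 12 = 1.

x ≡ 97 (mod 180).


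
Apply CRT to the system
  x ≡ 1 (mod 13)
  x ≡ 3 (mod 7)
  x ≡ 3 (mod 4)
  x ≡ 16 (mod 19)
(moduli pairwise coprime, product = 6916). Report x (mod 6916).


Product of moduli M = 13 · 7 · 4 · 19 = 6916.
Merge one congruence at a time:
  Start: x ≡ 1 (mod 13).
  Combine with x ≡ 3 (mod 7); new modulus lcm = 91.
    Write x = 1 + 13·t and substitute into x ≡ 3 (mod 7): 13·t ≡ 3 − 1 = 2 (mod 7).
    Reduce coefficients mod 7: 6·t ≡ 2 (mod 7).
    The inverse of 6 mod 7 is 6 (since 6·6 = 36 = 5·7 + 1), so t ≡ 6·2 = 12 ≡ 5 (mod 7).
    Then x = 1 + 13·5 = 66, valid modulo lcm(13, 7) = 91: x ≡ 66 (mod 91).
  Combine with x ≡ 3 (mod 4); new modulus lcm = 364.
    Write x = 66 + 91·t and substitute into x ≡ 3 (mod 4): 91·t ≡ 3 − 66 = -63 (mod 4).
    Reduce coefficients mod 4: 3·t ≡ 1 (mod 4).
    The inverse of 3 mod 4 is 3 (since 3·3 = 9 = 2·4 + 1), so t ≡ 3·1 = 3 ≡ 3 (mod 4).
    Then x = 66 + 91·3 = 339, valid modulo lcm(91, 4) = 364: x ≡ 339 (mod 364).
  Combine with x ≡ 16 (mod 19); new modulus lcm = 6916.
    Write x = 339 + 364·t and substitute into x ≡ 16 (mod 19): 364·t ≡ 16 − 339 = -323 (mod 19).
    Reduce coefficients mod 19: 3·t ≡ 0 (mod 19).
    The inverse of 3 mod 19 is 13 (since 3·13 = 39 = 2·19 + 1), so t ≡ 13·0 = 0 ≡ 0 (mod 19).
    Then x = 339 + 364·0 = 339, valid modulo lcm(364, 19) = 6916: x ≡ 339 (mod 6916).
Verify against each original: 339 mod 13 = 1, 339 mod 7 = 3, 339 mod 4 = 3, 339 mod 19 = 16.

x ≡ 339 (mod 6916).


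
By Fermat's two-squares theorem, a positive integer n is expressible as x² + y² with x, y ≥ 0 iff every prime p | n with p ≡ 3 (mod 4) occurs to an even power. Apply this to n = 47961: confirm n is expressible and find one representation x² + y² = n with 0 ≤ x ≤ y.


Step 1: Factor n = 47961 = 3^2 · 73^2.
Step 2: Check the mod-4 condition on each prime factor: 3 ≡ 3 (mod 4), exponent 2 (must be even); 73 ≡ 1 (mod 4), exponent 2.
All primes ≡ 3 (mod 4) appear to even exponent (or don't appear), so by the two-squares theorem n IS expressible as a sum of two squares.
Step 3: Build a representation. Group n = k² · m with k = 3 and m = 73 · 73 = 5329 (a product of primes ≡ 1 (mod 4)); a representation of m scales to one of n via (k·x)² + (k·y)² = k²(x² + y²). Each prime p ≡ 1 (mod 4) is itself a sum of two squares; find a² by testing p − a² for a perfect square:
  73: 73 − 1² = 72, 73 − 2² = 69, 73 − 3² = 64 = 8² ⇒ 73 = 3² + 8².
  Combine using the Brahmagupta–Fibonacci identity (a² + b²)(c² + d²) = (ac − bd)² + (ad + bc)² = (ac + bd)² + (ad − bc)²:
  73 · 73 = 5329: from (3² + 8²)(3² + 8²), take (3·3 − 8·8, 3·8 + 8·3) = (9 − 64, 24 + 24) = (-55, 48); dropping signs (only squares matter) gives (55, 48); check 55² + 48² = 3025 + 2304 = 5329 ✓.
  Scale by k = 3: (3·55, 3·48) = (165, 144).
Step 4: Order so x ≤ y and verify: 144² + 165² = 20736 + 27225 = 47961 = n. ✓

n = 47961 = 144² + 165² (one valid representation with x ≤ y).


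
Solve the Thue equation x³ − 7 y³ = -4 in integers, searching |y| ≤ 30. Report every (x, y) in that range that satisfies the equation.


The equation is x³ - 7y³ = -4. For fixed y, x³ = 7·y³ − 4, so a solution requires the RHS to be a perfect cube.
Strategy: iterate y from -30 to 30, compute RHS = 7·y³ − 4, and check whether it is a (positive or negative) perfect cube.
Check small values of y:
  y = 0: RHS = -4 is not a perfect cube.
  y = 1: RHS = 3 is not a perfect cube.
  y = -1: RHS = -11 is not a perfect cube.
  y = 2: RHS = 52 is not a perfect cube.
  y = -2: RHS = -60 is not a perfect cube.
  y = 3: RHS = 185 is not a perfect cube.
  y = -3: RHS = -193 is not a perfect cube.
Continuing the search up to |y| = 30 finds no solutions either.
No (x, y) in the scanned range satisfies the equation.

No integer solutions with |y| ≤ 30.


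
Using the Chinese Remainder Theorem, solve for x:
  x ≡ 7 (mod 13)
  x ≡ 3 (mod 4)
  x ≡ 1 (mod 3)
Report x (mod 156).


Moduli 13, 4, 3 are pairwise coprime; by CRT there is a unique solution modulo M = 13 · 4 · 3 = 156.
Solve pairwise, accumulating the modulus:
  Start with x ≡ 7 (mod 13).
  Combine with x ≡ 3 (mod 4): since gcd(13, 4) = 1, we get a unique residue mod 52.
    Write x = 7 + 13·t and substitute into x ≡ 3 (mod 4): 13·t ≡ 3 − 7 = -4 (mod 4).
    Reduce coefficients mod 4: 1·t ≡ 0 (mod 4).
    So t ≡ 0 (mod 4).
    Then x = 7 + 13·0 = 7, valid modulo lcm(13, 4) = 52: x ≡ 7 (mod 52).
  Combine with x ≡ 1 (mod 3): since gcd(52, 3) = 1, we get a unique residue mod 156.
    Write x = 7 + 52·t and substitute into x ≡ 1 (mod 3): 52·t ≡ 1 − 7 = -6 (mod 3).
    Reduce coefficients mod 3: 1·t ≡ 0 (mod 3).
    So t ≡ 0 (mod 3).
    Then x = 7 + 52·0 = 7, valid modulo lcm(52, 3) = 156: x ≡ 7 (mod 156).
Verify: 7 mod 13 = 7 ✓, 7 mod 4 = 3 ✓, 7 mod 3 = 1 ✓.

x ≡ 7 (mod 156).


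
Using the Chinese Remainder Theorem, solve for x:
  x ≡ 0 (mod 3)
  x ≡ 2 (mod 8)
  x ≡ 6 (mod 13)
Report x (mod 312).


Moduli 3, 8, 13 are pairwise coprime; by CRT there is a unique solution modulo M = 3 · 8 · 13 = 312.
Solve pairwise, accumulating the modulus:
  Start with x ≡ 0 (mod 3).
  Combine with x ≡ 2 (mod 8): since gcd(3, 8) = 1, we get a unique residue mod 24.
    Write x = 0 + 3·t and substitute into x ≡ 2 (mod 8): 3·t ≡ 2 − 0 = 2 (mod 8).
    The inverse of 3 mod 8 is 3 (since 3·3 = 9 = 1·8 + 1), so t ≡ 3·2 = 6 ≡ 6 (mod 8).
    Then x = 0 + 3·6 = 18, valid modulo lcm(3, 8) = 24: x ≡ 18 (mod 24).
  Combine with x ≡ 6 (mod 13): since gcd(24, 13) = 1, we get a unique residue mod 312.
    Write x = 18 + 24·t and substitute into x ≡ 6 (mod 13): 24·t ≡ 6 − 18 = -12 (mod 13).
    Reduce coefficients mod 13: 11·t ≡ 1 (mod 13).
    The inverse of 11 mod 13 is 6 (since 11·6 = 66 = 5·13 + 1), so t ≡ 6·1 = 6 ≡ 6 (mod 13).
    Then x = 18 + 24·6 = 162, valid modulo lcm(24, 13) = 312: x ≡ 162 (mod 312).
Verify: 162 mod 3 = 0 ✓, 162 mod 8 = 2 ✓, 162 mod 13 = 6 ✓.

x ≡ 162 (mod 312).
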